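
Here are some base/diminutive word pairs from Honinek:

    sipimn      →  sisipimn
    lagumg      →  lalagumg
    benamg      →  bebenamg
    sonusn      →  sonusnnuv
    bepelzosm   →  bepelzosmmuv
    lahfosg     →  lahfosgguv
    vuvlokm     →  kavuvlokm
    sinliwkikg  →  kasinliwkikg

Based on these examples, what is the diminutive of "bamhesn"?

bamhesnnuv

sipimn and sonusn both end in -n yet inflect differently (sisipimn, sonusnnuv), so the final letter is not what conditions the rule; the second-to-last letter is.
"bamhesn" has second-to-last letter 's'. The stems whose second-to-last letter is 's' (sonusn → sonusnnuv, bepelzosm → bepelzosmmuv, lahfosg → lahfosgguv) double the final consonant and add -uv.
So bamhesn → bamhesnnuv.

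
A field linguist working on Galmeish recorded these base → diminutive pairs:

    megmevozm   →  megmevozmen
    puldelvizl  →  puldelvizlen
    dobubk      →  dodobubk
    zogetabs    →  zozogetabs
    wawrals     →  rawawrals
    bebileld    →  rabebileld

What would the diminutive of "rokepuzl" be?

rokepuzlen

zogetabs and wawrals both end in -s yet inflect differently (zozogetabs, rawawrals), so the final letter is not what conditions the rule; the second-to-last letter is.
"rokepuzl" has second-to-last letter 'z'. The stems whose second-to-last letter is 'z' (megmevozm → megmevozmen, puldelvizl → puldelvizlen) add -en.
The other patterns: stems whose second-to-last letter is 'b' repeat the first consonant+vowel as a prefix; stems whose second-to-last letter is 'l' add the prefix ra-.
So rokepuzl → rokepuzlen.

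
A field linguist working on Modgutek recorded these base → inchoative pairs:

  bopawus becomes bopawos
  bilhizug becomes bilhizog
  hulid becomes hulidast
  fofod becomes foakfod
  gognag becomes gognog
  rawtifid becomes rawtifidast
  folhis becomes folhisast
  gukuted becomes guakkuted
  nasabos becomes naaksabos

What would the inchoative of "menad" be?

menod

nasabos and folhis both end in -s yet inflect differently (naaksabos, folhisast), so the final letter is not what conditions the rule; the last vowel is.
"menad" has last vowel 'a'. The one such stem in the data (gognag → gognog) changes the last vowel to 'o' (as do bopawus, bilhizug), so the same rule applies.
The other patterns: stems whose last vowel is 'e' or 'o' insert -ak- after the first vowel; stems whose last vowel is 'i' add -ast.
So menad → menod.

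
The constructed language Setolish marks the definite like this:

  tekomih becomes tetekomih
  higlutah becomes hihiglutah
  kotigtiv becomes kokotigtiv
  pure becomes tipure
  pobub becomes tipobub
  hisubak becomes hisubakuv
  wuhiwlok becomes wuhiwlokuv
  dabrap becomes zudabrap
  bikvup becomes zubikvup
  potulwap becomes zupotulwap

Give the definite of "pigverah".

higlutah and hisubak both have last vowel 'a' yet inflect differently (hihiglutah, hisubakuv), so the last vowel is not what conditions the rule; the final letter is.
"pigverah" ends in -h. The stems ending in -h (higlutah → hihiglutah, tekomih → tetekomih) repeat the first consonant+vowel as a prefix.
The other patterns: stems ending in -k add -uv; stems ending in -p add the prefix zu-; stems ending in -b or -e add the prefix ti-.
So pigverah → pipigverah.

pipigverah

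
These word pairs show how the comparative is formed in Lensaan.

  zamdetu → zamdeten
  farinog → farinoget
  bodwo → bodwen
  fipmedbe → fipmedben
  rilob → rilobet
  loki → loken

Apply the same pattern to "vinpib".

vinpibet

farinog and bodwo both have last vowel 'o' yet inflect differently (farinoget, bodwen), so the last vowel is not what conditions the rule; whether the stem ends in a vowel or a consonant is.
"vinpib" ends in a consonant. The stems ending in a consonant (farinog → farinoget, rilob → rilobet) add -et.
So vinpib → vinpibet.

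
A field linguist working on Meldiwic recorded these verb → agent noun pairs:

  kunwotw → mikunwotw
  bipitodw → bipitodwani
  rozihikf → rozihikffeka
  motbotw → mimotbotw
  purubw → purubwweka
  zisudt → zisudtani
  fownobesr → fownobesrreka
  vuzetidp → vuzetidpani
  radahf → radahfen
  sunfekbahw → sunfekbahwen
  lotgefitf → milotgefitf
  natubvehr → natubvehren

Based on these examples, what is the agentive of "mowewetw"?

"mowewetw" has second-to-last letter 't'. The stems whose second-to-last letter is 't' (kunwotw → mikunwotw, lotgefitf → milotgefitf, motbotw → mimotbotw) add the prefix mi-.
The other patterns: stems whose second-to-last letter is 'd' add -ani; stems whose second-to-last letter is 'h' add -en; stems whose second-to-last letter is 'b', 'k' or 's' double the final consonant and add -eka.
So mowewetw → mimowewetw.

mimowewetw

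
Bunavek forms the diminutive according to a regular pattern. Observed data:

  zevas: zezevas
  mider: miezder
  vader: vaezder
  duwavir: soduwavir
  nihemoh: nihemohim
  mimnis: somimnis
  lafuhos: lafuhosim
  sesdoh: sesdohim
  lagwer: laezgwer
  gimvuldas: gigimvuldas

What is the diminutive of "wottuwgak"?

mider and duwavir both end in -r yet inflect differently (miezder, soduwavir), so the final letter is not what conditions the rule; the last vowel is.
"wottuwgak" has last vowel 'a'. The stems whose last vowel is 'a' (zevas → zezevas, gimvuldas → gigimvuldas) repeat the first consonant+vowel as a prefix.
So wottuwgak → wowottuwgak.

wowottuwgak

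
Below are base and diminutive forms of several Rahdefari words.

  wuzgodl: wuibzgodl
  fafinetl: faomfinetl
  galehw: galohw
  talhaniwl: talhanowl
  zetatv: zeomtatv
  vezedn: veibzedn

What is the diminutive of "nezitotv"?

neomzitotv

"nezitotv" has second-to-last letter 't'. The stems whose second-to-last letter is 't' (zetatv → zeomtatv, fafinetl → faomfinetl) insert -om- after the first vowel.
So nezitotv → neomzitotv.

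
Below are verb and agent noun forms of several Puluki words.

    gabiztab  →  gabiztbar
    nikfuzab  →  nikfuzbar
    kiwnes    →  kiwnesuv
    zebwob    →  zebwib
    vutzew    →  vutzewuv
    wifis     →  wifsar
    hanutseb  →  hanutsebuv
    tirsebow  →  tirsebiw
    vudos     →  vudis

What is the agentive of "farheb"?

"farheb" has last vowel 'e'. The stems whose last vowel is 'e' (hanutseb → hanutsebuv, vutzew → vutzewuv, kiwnes → kiwnesuv) add -uv.
So farheb → farhebuv.

farhebuv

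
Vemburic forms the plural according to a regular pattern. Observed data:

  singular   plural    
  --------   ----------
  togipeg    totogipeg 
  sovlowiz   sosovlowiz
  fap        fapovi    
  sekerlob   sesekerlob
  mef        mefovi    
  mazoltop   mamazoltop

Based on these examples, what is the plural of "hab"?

habovi

mazoltop and fap both end in -p yet inflect differently (mamazoltop, fapovi), so the final letter is not what conditions the rule; the number of vowels is.
"hab" has 1 vowel. The stems with 1 vowel (mef → mefovi, fap → fapovi) add -ovi.
The other pattern: stems with 3 vowels repeat the first consonant+vowel as a prefix.
So hab → habovi.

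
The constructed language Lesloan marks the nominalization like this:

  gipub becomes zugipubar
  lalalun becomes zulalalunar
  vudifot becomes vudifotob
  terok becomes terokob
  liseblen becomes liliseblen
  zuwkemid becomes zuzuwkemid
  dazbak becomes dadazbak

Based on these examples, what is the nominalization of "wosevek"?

wowosevek

"wosevek" has last vowel 'e'. The one such stem in the data (liseblen → liliseblen) repeats the first consonant+vowel as a prefix (as do zuwkemid, dazbak), so the same rule applies.
So wosevek → wowosevek.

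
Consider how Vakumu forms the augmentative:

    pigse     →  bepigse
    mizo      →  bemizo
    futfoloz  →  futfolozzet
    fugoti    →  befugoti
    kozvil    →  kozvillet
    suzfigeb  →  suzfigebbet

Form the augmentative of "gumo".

begumo

"gumo" ends in a vowel. The stems ending in a vowel (fugoti → befugoti, pigse → bepigse, mizo → bemizo) add the prefix be-.
The other pattern: stems ending in a consonant double the final consonant and add -et.
So gumo → begumo.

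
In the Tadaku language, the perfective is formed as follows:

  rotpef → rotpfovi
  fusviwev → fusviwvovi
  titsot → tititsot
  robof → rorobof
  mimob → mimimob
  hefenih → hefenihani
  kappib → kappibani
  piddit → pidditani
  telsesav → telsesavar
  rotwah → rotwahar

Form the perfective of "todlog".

totodlog

rotpef and robof both end in -f yet inflect differently (rotpfovi, rorobof), so the final letter is not what conditions the rule; the last vowel is.
"todlog" has last vowel 'o'. The stems whose last vowel is 'o' (titsot → tititsot, robof → rorobof, mimob → mimimob) repeat the first consonant+vowel as a prefix.
The other patterns: stems whose last vowel is 'e' delete the last vowel and add -ovi; stems whose last vowel is 'i' add -ani; stems whose last vowel is 'a' add -ar.
So todlog → totodlog.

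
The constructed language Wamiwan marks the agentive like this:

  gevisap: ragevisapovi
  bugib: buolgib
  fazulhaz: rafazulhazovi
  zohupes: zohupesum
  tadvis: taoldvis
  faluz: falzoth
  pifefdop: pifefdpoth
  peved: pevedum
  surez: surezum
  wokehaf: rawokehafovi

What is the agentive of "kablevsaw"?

faluz and surez both end in -z yet inflect differently (falzoth, surezum), so the final letter is not what conditions the rule; the last vowel is.
"kablevsaw" has last vowel 'a'. The stems whose last vowel is 'a' (gevisap → ragevisapovi, wokehaf → rawokehafovi, fazulhaz → rafazulhazovi) add ra- … -ovi around the stem.
The other patterns: stems whose last vowel is 'o' or 'u' delete the last vowel and add -oth; stems whose last vowel is 'e' add -um; stems whose last vowel is 'i' insert -ol- after the first vowel.
So kablevsaw → rakablevsawovi.

rakablevsawovi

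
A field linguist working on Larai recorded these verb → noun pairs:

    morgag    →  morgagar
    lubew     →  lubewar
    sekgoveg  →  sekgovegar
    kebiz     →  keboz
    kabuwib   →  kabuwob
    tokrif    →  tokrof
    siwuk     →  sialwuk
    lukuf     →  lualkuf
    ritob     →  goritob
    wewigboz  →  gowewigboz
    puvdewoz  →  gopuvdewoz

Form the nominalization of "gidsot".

gogidsot

tokrif and lukuf both end in -f yet inflect differently (tokrof, lualkuf), so the final letter is not what conditions the rule; the last vowel is.
"gidsot" has last vowel 'o'. The stems whose last vowel is 'o' (ritob → goritob, wewigboz → gowewigboz, puvdewoz → gopuvdewoz) add the prefix go-.
The other patterns: stems whose last vowel is 'a' or 'e' add -ar; stems whose last vowel is 'i' change the last vowel to 'o'; stems whose last vowel is 'u' insert -al- after the first vowel.
So gidsot → gogidsot.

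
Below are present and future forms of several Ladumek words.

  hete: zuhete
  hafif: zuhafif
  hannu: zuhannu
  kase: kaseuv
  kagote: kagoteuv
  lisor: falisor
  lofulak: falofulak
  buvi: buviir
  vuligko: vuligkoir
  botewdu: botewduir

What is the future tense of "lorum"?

falorum

"lorum" begins with l-. The stems beginning with l- (lisor → falisor, lofulak → falofulak) add the prefix fa-.
The other patterns: stems beginning with h- add the prefix zu-; stems beginning with k- add -uv; stems beginning with b- or v- add -ir.
So lorum → falorum.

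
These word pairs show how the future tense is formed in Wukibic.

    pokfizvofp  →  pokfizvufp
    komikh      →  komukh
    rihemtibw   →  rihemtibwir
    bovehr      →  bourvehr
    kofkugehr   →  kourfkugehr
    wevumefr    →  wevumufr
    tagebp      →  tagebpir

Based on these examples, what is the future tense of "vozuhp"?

vourzuhp

"vozuhp" has second-to-last letter 'h'. The stems whose second-to-last letter is 'h' (kofkugehr → kourfkugehr, bovehr → bourvehr) insert -ur- after the first vowel.
The other patterns: stems whose second-to-last letter is 'b' add -ir; stems whose second-to-last letter is 'f' or 'k' change the last vowel to 'u'.
So vozuhp → vourzuhp.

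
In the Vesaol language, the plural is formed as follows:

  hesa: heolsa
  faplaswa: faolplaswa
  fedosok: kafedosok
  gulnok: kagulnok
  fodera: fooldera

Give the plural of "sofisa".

soolfisa

fedosok and faplaswa both begin with f- yet inflect differently (kafedosok, faolplaswa), so the first letter is not what conditions the rule; the final letter is.
"sofisa" ends in -a. The stems ending in -a (faplaswa → faolplaswa, hesa → heolsa, fodera → fooldera) insert -ol- after the first vowel.
So sofisa → soolfisa.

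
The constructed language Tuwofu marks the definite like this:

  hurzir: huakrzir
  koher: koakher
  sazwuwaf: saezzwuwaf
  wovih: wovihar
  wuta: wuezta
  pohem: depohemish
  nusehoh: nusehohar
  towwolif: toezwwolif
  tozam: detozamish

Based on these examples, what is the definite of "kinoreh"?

"kinoreh" ends in -h. The stems ending in -h (nusehoh → nusehohar, wovih → wovihar) add -ar.
The other patterns: stems ending in -m add de- … -ish around the stem; stems ending in -r insert -ak- after the first vowel; stems ending in -a or -f insert -ez- after the first vowel.
So kinoreh → kinorehar.

kinorehar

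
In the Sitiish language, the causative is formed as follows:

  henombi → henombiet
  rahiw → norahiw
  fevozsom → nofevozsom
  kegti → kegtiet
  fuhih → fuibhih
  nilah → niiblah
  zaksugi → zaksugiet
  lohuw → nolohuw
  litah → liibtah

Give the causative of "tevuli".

tevuliet

fuhih and kegti both have last vowel 'i' yet inflect differently (fuibhih, kegtiet), so the last vowel is not what conditions the rule; the final letter is.
"tevuli" ends in -i. The stems ending in -i (kegti → kegtiet, henombi → henombiet, zaksugi → zaksugiet) add -et.
So tevuli → tevuliet.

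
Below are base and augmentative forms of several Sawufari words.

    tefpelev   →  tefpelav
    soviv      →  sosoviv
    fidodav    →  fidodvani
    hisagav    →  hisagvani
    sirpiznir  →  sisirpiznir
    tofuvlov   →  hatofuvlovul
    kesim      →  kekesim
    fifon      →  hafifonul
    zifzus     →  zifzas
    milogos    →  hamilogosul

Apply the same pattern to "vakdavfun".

tefpelev and fidodav both end in -v yet inflect differently (tefpelav, fidodvani), so the final letter is not what conditions the rule; the last vowel is.
"vakdavfun" has last vowel 'u'. The one such stem in the data (zifzus → zifzas) changes the last vowel to 'a' (as does tefpelev), so the same rule applies.
So vakdavfun → vakdavfan.

vakdavfan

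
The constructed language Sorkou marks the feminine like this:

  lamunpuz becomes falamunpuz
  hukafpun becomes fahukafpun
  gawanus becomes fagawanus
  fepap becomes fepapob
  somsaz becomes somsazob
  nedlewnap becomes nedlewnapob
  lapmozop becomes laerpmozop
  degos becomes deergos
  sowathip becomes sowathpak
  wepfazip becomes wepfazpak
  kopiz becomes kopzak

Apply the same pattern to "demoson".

deermoson

lamunpuz and somsaz both end in -z yet inflect differently (falamunpuz, somsazob), so the final letter is not what conditions the rule; the last vowel is.
"demoson" has last vowel 'o'. The stems whose last vowel is 'o' (lapmozop → laerpmozop, degos → deergos) insert -er- after the first vowel.
The other patterns: stems whose last vowel is 'u' add the prefix fa-; stems whose last vowel is 'a' add -ob; stems whose last vowel is 'i' delete the last vowel and add -ak.
So demoson → deermoson.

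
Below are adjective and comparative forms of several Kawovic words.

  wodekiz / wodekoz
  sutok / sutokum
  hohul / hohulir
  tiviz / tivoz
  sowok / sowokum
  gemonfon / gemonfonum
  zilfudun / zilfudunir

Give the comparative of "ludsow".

ludsowum

zilfudun and gemonfon both end in -n yet inflect differently (zilfudunir, gemonfonum), so the final letter is not what conditions the rule; the last vowel is.
"ludsow" has last vowel 'o'. The stems whose last vowel is 'o' (sowok → sowokum, sutok → sutokum, gemonfon → gemonfonum) add -um.
The other patterns: stems whose last vowel is 'u' add -ir; stems whose last vowel is 'i' change the last vowel to 'o'.
So ludsow → ludsowum.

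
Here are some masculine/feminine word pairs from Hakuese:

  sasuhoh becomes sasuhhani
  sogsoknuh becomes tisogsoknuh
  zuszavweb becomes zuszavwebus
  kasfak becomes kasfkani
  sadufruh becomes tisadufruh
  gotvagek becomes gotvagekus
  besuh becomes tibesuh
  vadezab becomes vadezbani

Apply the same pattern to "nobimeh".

nobimehus

zuszavweb and vadezab both end in -b yet inflect differently (zuszavwebus, vadezbani), so the final letter is not what conditions the rule; the last vowel is.
"nobimeh" has last vowel 'e'. The stems whose last vowel is 'e' (zuszavweb → zuszavwebus, gotvagek → gotvagekus) add -us.
The other patterns: stems whose last vowel is 'u' add the prefix ti-; stems whose last vowel is 'a' or 'o' delete the last vowel and add -ani.
So nobimeh → nobimehus.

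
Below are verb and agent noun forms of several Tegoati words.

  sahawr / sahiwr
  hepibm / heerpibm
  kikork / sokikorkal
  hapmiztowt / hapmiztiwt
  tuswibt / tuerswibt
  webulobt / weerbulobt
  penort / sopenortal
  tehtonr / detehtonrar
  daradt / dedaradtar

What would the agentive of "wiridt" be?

hapmiztowt and tuswibt both end in -t yet inflect differently (hapmiztiwt, tuerswibt), so the final letter is not what conditions the rule; the second-to-last letter is.
"wiridt" has second-to-last letter 'd'. The one such stem in the data (daradt → dedaradtar) adds de- … -ar around the stem, so the same rule applies.
The other patterns: stems whose second-to-last letter is 'w' change the last vowel to 'i'; stems whose second-to-last letter is 'b' insert -er- after the first vowel; stems whose second-to-last letter is 'r' add so- … -al around the stem.
So wiridt → dewiridtar.

dewiridtar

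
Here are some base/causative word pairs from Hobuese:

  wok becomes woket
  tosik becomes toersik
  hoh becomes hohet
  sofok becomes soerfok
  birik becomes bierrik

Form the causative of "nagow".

birik and wok both end in -k yet inflect differently (bierrik, woket), so the final letter is not what conditions the rule; the number of vowels is.
"nagow" has 2 vowels. The stems with 2 vowels (birik → bierrik, tosik → toersik, sofok → soerfok) insert -er- after the first vowel.
The other pattern: stems with 1 vowel add -et.
So nagow → naergow.

naergow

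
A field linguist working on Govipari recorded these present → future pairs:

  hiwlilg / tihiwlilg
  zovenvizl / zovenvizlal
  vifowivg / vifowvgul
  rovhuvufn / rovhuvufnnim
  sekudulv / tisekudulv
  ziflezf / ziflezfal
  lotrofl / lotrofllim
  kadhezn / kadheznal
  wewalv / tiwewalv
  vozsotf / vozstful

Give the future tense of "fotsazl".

fotsazlal

"fotsazl" has second-to-last letter 'z'. The stems whose second-to-last letter is 'z' (kadhezn → kadheznal, ziflezf → ziflezfal, zovenvizl → zovenvizlal) add -al.
The other patterns: stems whose second-to-last letter is 'l' add the prefix ti-; stems whose second-to-last letter is 'f' double the final consonant and add -im; stems whose second-to-last letter is 't' or 'v' delete the last vowel and add -ul.
So fotsazl → fotsazlal.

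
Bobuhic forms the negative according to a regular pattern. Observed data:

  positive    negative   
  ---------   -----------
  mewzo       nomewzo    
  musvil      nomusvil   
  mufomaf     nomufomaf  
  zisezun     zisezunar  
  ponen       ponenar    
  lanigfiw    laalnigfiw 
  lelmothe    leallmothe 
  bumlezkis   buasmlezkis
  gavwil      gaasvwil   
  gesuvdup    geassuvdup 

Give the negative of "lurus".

lualrus

"lurus" begins with l-. The stems beginning with l- (lanigfiw → laalnigfiw, lelmothe → leallmothe) insert -al- after the first vowel.
The other patterns: stems beginning with m- add the prefix no-; stems beginning with p- or z- add -ar; stems beginning with b- or g- insert -as- after the first vowel.
So lurus → lualrus.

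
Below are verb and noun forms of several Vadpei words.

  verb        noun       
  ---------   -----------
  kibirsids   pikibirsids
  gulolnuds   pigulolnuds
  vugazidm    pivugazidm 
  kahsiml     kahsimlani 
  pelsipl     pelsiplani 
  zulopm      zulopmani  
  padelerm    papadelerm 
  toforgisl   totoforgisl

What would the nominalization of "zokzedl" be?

vugazidm and zulopm both end in -m yet inflect differently (pivugazidm, zulopmani), so the final letter is not what conditions the rule; the second-to-last letter is.
"zokzedl" has second-to-last letter 'd'. The stems whose second-to-last letter is 'd' (kibirsids → pikibirsids, gulolnuds → pigulolnuds, vugazidm → pivugazidm) add the prefix pi-.
So zokzedl → pizokzedl.

pizokzedl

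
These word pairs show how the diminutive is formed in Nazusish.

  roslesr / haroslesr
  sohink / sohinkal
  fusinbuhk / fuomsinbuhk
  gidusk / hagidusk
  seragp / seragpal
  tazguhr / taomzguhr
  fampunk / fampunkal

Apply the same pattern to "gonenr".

gidusk and sohink both end in -k yet inflect differently (hagidusk, sohinkal), so the final letter is not what conditions the rule; the second-to-last letter is.
"gonenr" has second-to-last letter 'n'. The stems whose second-to-last letter is 'n' (sohink → sohinkal, fampunk → fampunkal) add -al.
So gonenr → gonenral.

gonenral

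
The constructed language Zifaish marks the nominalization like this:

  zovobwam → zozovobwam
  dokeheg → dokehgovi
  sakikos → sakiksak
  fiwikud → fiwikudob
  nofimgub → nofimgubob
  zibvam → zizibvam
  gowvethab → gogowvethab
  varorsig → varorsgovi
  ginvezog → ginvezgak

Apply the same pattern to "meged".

"meged" has last vowel 'e'. The one such stem in the data (dokeheg → dokehgovi) deletes the last vowel and adds -ovi (as does varorsig), so the same rule applies.
The other patterns: stems whose last vowel is 'o' delete the last vowel and add -ak; stems whose last vowel is 'a' repeat the first consonant+vowel as a prefix; stems whose last vowel is 'u' add -ob.
So meged → megdovi.

megdovi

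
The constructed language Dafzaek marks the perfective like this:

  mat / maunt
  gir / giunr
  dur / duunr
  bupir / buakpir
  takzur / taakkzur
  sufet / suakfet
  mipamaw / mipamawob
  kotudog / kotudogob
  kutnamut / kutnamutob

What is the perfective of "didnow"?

gir and bupir both end in -r yet inflect differently (giunr, buakpir), so the final letter is not what conditions the rule; the number of vowels is.
"didnow" has 2 vowels. The stems with 2 vowels (bupir → buakpir, takzur → taakkzur, sufet → suakfet) insert -ak- after the first vowel.
So didnow → diakdnow.

diakdnow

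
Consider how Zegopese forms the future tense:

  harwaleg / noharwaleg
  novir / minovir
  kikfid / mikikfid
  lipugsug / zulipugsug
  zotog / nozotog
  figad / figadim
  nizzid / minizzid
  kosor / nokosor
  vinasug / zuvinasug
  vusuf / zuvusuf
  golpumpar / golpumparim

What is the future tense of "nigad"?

zotog and lipugsug both end in -g yet inflect differently (nozotog, zulipugsug), so the final letter is not what conditions the rule; the last vowel is.
"nigad" has last vowel 'a'. The stems whose last vowel is 'a' (golpumpar → golpumparim, figad → figadim) add -im.
So nigad → nigadim.

nigadim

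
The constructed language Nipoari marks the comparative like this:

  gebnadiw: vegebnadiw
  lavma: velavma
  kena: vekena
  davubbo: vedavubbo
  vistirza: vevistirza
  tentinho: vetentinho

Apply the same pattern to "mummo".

vemummo

Every pair shown (gebnadiw → vegebnadiw, lavma → velavma, kena → vekena, …) follows the same rule: add the prefix ve-.
So mummo → vemummo.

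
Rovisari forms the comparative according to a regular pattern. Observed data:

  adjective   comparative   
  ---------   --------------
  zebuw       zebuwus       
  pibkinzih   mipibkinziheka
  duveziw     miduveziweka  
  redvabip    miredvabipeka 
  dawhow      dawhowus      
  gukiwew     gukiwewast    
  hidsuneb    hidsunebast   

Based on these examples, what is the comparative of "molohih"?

"molohih" has last vowel 'i'. The stems whose last vowel is 'i' (redvabip → miredvabipeka, pibkinzih → mipibkinziheka, duveziw → miduveziweka) add mi- … -eka around the stem.
The other patterns: stems whose last vowel is 'e' add -ast; stems whose last vowel is 'o' or 'u' add -us.
So molohih → mimolohiheka.

mimolohiheka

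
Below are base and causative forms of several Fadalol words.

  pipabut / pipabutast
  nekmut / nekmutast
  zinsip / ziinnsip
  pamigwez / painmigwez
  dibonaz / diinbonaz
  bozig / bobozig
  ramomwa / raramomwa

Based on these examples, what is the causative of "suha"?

zinsip and bozig both have last vowel 'i' yet inflect differently (ziinnsip, bobozig), so the last vowel is not what conditions the rule; the final letter is.
"suha" ends in -a. The one such stem in the data (ramomwa → raramomwa) repeats the first consonant+vowel as a prefix (as does bozig), so the same rule applies.
The other patterns: stems ending in -t add -ast; stems ending in -p or -z insert -in- after the first vowel.
So suha → susuha.

susuha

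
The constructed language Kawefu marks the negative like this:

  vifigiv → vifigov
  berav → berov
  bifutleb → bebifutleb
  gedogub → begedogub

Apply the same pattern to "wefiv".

wefov

berav and bifutleb both begin with b- yet inflect differently (berov, bebifutleb), so the first letter is not what conditions the rule; the final letter is.
"wefiv" ends in -v. The stems ending in -v (vifigiv → vifigov, berav → berov) change the last vowel to 'o'.
The other pattern: stems ending in -b add the prefix be-.
So wefiv → wefov.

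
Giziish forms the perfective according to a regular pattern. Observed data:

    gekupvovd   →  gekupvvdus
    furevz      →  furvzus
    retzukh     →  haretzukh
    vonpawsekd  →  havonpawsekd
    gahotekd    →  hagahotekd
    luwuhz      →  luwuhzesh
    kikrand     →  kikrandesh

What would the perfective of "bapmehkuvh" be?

bapmehkvhus

gekupvovd and vonpawsekd both end in -d yet inflect differently (gekupvvdus, havonpawsekd), so the final letter is not what conditions the rule; the second-to-last letter is.
"bapmehkuvh" has second-to-last letter 'v'. The stems whose second-to-last letter is 'v' (gekupvovd → gekupvvdus, furevz → furvzus) delete the last vowel and add -us.
So bapmehkuvh → bapmehkvhus.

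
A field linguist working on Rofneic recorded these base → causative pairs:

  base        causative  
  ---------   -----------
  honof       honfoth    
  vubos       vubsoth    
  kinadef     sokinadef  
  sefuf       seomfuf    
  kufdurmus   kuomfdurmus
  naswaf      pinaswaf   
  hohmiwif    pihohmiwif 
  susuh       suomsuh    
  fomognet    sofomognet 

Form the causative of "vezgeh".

sovezgeh

kufdurmus and vubos both end in -s yet inflect differently (kuomfdurmus, vubsoth), so the final letter is not what conditions the rule; the last vowel is.
"vezgeh" has last vowel 'e'. The stems whose last vowel is 'e' (fomognet → sofomognet, kinadef → sokinadef) add the prefix so-.
The other patterns: stems whose last vowel is 'u' insert -om- after the first vowel; stems whose last vowel is 'o' delete the last vowel and add -oth; stems whose last vowel is 'a' or 'i' add the prefix pi-.
So vezgeh → sovezgeh.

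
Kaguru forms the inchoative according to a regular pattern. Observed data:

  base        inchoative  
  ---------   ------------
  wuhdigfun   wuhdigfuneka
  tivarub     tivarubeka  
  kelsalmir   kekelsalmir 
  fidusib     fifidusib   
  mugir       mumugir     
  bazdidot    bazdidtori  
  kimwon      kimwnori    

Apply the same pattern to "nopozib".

nonopozib

tivarub and fidusib both end in -b yet inflect differently (tivarubeka, fifidusib), so the final letter is not what conditions the rule; the last vowel is.
"nopozib" has last vowel 'i'. The stems whose last vowel is 'i' (kelsalmir → kekelsalmir, fidusib → fifidusib, mugir → mumugir) repeat the first consonant+vowel as a prefix.
So nopozib → nonopozib.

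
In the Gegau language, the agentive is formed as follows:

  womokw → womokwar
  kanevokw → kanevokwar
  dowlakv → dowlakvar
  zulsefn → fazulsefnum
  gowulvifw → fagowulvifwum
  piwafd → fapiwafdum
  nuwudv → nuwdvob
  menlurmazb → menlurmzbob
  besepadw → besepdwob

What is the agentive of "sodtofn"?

womokw and gowulvifw both end in -w yet inflect differently (womokwar, fagowulvifwum), so the final letter is not what conditions the rule; the second-to-last letter is.
"sodtofn" has second-to-last letter 'f'. The stems whose second-to-last letter is 'f' (zulsefn → fazulsefnum, gowulvifw → fagowulvifwum, piwafd → fapiwafdum) add fa- … -um around the stem.
The other patterns: stems whose second-to-last letter is 'k' add -ar; stems whose second-to-last letter is 'd' or 'z' delete the last vowel and add -ob.
So sodtofn → fasodtofnum.

fasodtofnum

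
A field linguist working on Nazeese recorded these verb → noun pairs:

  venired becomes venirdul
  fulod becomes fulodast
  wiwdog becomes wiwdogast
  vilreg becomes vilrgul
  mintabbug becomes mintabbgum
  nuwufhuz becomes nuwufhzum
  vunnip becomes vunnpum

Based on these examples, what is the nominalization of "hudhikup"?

"hudhikup" has last vowel 'u'. The stems whose last vowel is 'u' (nuwufhuz → nuwufhzum, mintabbug → mintabbgum) delete the last vowel and add -um.
So hudhikup → hudhikpum.

hudhikpum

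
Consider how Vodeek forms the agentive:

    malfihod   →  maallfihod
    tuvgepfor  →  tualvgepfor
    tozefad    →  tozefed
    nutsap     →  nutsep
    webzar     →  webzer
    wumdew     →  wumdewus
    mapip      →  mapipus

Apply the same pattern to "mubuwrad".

malfihod and tozefad both end in -d yet inflect differently (maallfihod, tozefed), so the final letter is not what conditions the rule; the last vowel is.
"mubuwrad" has last vowel 'a'. The stems whose last vowel is 'a' (tozefad → tozefed, nutsap → nutsep, webzar → webzer) change the last vowel to 'e'.
So mubuwrad → mubuwred.

mubuwred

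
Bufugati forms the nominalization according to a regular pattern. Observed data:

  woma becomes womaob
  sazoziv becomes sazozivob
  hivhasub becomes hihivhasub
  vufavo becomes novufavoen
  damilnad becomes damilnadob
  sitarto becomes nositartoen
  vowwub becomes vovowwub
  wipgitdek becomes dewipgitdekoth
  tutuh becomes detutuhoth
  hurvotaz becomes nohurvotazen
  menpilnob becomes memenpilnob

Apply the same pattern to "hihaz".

vufavo and menpilnob both have last vowel 'o' yet inflect differently (novufavoen, memenpilnob), so the last vowel is not what conditions the rule; the final letter is.
"hihaz" ends in -z. The one such stem in the data (hurvotaz → nohurvotazen) adds no- … -en around the stem, so the same rule applies.
So hihaz → nohihazen.

nohihazen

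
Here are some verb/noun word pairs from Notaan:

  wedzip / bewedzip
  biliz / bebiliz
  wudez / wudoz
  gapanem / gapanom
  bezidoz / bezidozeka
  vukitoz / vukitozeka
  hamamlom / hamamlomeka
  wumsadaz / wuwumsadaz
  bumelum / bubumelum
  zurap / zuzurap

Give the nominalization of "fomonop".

fomonopeka

"fomonop" has last vowel 'o'. The stems whose last vowel is 'o' (bezidoz → bezidozeka, vukitoz → vukitozeka, hamamlom → hamamlomeka) add -eka.
So fomonop → fomonopeka.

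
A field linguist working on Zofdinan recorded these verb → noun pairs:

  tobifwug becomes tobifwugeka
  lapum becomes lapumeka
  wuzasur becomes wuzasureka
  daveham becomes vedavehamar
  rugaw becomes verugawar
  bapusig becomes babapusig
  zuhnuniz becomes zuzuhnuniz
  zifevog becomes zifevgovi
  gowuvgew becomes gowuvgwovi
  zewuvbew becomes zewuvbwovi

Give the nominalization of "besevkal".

"besevkal" has last vowel 'a'. The stems whose last vowel is 'a' (daveham → vedavehamar, rugaw → verugawar) add ve- … -ar around the stem.
The other patterns: stems whose last vowel is 'u' add -eka; stems whose last vowel is 'i' repeat the first consonant+vowel as a prefix; stems whose last vowel is 'e' or 'o' delete the last vowel and add -ovi.
So besevkal → vebesevkalar.

vebesevkalar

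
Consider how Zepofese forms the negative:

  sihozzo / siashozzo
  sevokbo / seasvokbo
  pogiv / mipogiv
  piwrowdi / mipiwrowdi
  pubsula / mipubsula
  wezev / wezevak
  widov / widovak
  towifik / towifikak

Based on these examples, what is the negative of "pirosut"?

mipirosut

pogiv and wezev both end in -v yet inflect differently (mipogiv, wezevak), so the final letter is not what conditions the rule; the first letter is.
"pirosut" begins with p-. The stems beginning with p- (pogiv → mipogiv, piwrowdi → mipiwrowdi, pubsula → mipubsula) add the prefix mi-.
The other patterns: stems beginning with s- insert -as- after the first vowel; stems beginning with t- or w- add -ak.
So pirosut → mipirosut.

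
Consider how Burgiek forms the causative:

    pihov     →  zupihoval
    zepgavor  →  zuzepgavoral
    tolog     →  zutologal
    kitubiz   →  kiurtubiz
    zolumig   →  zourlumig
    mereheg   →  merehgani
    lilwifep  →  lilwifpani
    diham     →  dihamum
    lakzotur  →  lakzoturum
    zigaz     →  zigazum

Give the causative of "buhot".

zubuhotal

"buhot" has last vowel 'o'. The stems whose last vowel is 'o' (pihov → zupihoval, zepgavor → zuzepgavoral, tolog → zutologal) add zu- … -al around the stem.
The other patterns: stems whose last vowel is 'i' insert -ur- after the first vowel; stems whose last vowel is 'e' delete the last vowel and add -ani; stems whose last vowel is 'a' or 'u' add -um.
So buhot → zubuhotal.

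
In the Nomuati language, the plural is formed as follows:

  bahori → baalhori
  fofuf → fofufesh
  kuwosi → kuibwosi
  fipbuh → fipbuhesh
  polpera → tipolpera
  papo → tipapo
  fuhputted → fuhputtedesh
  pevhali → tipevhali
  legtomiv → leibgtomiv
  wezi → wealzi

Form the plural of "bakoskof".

baalkoskof

"bakoskof" begins with b-. The one such stem in the data (bahori → baalhori) inserts -al- after the first vowel (as does wezi), so the same rule applies.
So bakoskof → baalkoskof.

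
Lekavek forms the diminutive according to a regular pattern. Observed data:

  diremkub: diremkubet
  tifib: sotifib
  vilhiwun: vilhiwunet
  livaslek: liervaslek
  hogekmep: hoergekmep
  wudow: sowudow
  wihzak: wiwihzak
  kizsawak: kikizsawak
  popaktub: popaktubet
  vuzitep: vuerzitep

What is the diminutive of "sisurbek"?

popaktub and tifib both end in -b yet inflect differently (popaktubet, sotifib), so the final letter is not what conditions the rule; the last vowel is.
"sisurbek" has last vowel 'e'. The stems whose last vowel is 'e' (vuzitep → vuerzitep, hogekmep → hoergekmep, livaslek → liervaslek) insert -er- after the first vowel.
The other patterns: stems whose last vowel is 'u' add -et; stems whose last vowel is 'i' or 'o' add the prefix so-; stems whose last vowel is 'a' repeat the first consonant+vowel as a prefix.
So sisurbek → siersurbek.

siersurbek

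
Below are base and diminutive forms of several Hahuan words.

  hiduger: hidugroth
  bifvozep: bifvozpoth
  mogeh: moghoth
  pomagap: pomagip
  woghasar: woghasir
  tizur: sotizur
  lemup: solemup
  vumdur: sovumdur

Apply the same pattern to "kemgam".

bifvozep and pomagap both end in -p yet inflect differently (bifvozpoth, pomagip), so the final letter is not what conditions the rule; the last vowel is.
"kemgam" has last vowel 'a'. The stems whose last vowel is 'a' (pomagap → pomagip, woghasar → woghasir) change the last vowel to 'i'.
The other patterns: stems whose last vowel is 'e' delete the last vowel and add -oth; stems whose last vowel is 'u' add the prefix so-.
So kemgam → kemgim.

kemgim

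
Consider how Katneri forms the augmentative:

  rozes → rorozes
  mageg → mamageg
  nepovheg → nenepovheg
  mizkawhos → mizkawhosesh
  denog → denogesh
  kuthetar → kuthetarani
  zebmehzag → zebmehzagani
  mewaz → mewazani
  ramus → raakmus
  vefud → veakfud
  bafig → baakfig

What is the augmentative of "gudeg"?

rozes and mizkawhos both end in -s yet inflect differently (rorozes, mizkawhosesh), so the final letter is not what conditions the rule; the last vowel is.
"gudeg" has last vowel 'e'. The stems whose last vowel is 'e' (rozes → rorozes, mageg → mamageg, nepovheg → nenepovheg) repeat the first consonant+vowel as a prefix.
So gudeg → gugudeg.

gugudeg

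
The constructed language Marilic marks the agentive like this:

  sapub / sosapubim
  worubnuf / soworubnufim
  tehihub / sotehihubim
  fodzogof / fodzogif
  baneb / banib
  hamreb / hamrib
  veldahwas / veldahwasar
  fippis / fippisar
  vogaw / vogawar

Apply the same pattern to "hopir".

worubnuf and fodzogof both end in -f yet inflect differently (soworubnufim, fodzogif), so the final letter is not what conditions the rule; the last vowel is.
"hopir" has last vowel 'i'. The one such stem in the data (fippis → fippisar) adds -ar, so the same rule applies.
So hopir → hopirar.

hopirar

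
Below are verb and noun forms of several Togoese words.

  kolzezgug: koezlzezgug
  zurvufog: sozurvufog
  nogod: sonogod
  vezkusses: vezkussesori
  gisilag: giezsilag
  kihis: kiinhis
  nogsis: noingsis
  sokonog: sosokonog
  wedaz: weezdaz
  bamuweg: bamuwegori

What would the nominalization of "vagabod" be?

sovagabod

kihis and vezkusses both end in -s yet inflect differently (kiinhis, vezkussesori), so the final letter is not what conditions the rule; the last vowel is.
"vagabod" has last vowel 'o'. The stems whose last vowel is 'o' (sokonog → sosokonog, nogod → sonogod, zurvufog → sozurvufog) add the prefix so-.
The other patterns: stems whose last vowel is 'i' insert -in- after the first vowel; stems whose last vowel is 'e' add -ori; stems whose last vowel is 'a' or 'u' insert -ez- after the first vowel.
So vagabod → sovagabod.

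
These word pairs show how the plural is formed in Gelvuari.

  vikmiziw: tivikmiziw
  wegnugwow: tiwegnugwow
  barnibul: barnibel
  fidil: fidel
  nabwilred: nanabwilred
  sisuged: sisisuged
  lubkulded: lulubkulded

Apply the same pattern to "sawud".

sasawud

"sawud" ends in -d. The stems ending in -d (nabwilred → nanabwilred, sisuged → sisisuged, lubkulded → lulubkulded) repeat the first consonant+vowel as a prefix.
So sawud → sasawud.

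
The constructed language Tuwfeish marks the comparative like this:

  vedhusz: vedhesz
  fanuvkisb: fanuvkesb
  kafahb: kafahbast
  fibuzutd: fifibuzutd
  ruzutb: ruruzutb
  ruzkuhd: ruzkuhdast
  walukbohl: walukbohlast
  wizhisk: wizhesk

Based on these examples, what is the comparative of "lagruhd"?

fanuvkisb and kafahb both end in -b yet inflect differently (fanuvkesb, kafahbast), so the final letter is not what conditions the rule; the second-to-last letter is.
"lagruhd" has second-to-last letter 'h'. The stems whose second-to-last letter is 'h' (walukbohl → walukbohlast, ruzkuhd → ruzkuhdast, kafahb → kafahbast) add -ast.
The other patterns: stems whose second-to-last letter is 's' change the last vowel to 'e'; stems whose second-to-last letter is 't' repeat the first consonant+vowel as a prefix.
So lagruhd → lagruhdast.

lagruhdast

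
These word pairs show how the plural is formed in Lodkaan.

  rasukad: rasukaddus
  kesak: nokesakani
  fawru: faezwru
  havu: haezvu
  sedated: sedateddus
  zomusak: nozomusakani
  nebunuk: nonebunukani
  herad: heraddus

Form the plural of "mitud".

mituddus

rasukad and kesak both have last vowel 'a' yet inflect differently (rasukaddus, nokesakani), so the last vowel is not what conditions the rule; the final letter is.
"mitud" ends in -d. The stems ending in -d (rasukad → rasukaddus, herad → heraddus, sedated → sedateddus) double the final consonant and add -us.
So mitud → mituddus.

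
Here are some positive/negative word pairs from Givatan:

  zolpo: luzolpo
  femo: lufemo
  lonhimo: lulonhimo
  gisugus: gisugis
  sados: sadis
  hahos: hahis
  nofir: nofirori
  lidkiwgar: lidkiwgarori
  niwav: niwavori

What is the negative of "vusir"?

vusirori

zolpo and sados both have last vowel 'o' yet inflect differently (luzolpo, sadis), so the last vowel is not what conditions the rule; the final letter is.
"vusir" ends in -r. The stems ending in -r (nofir → nofirori, lidkiwgar → lidkiwgarori) add -ori.
So vusir → vusirori.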